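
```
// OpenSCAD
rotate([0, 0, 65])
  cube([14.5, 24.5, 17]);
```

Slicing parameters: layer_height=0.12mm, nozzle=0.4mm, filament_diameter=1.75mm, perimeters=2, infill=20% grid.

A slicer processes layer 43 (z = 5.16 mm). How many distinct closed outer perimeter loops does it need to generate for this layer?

At z = 5.16 mm: the cube (footprint 14.5×24.5) is included at this height; (rotated 65° about Z; rotation is an isometry so areas/perimeters/island counts are preserved). The result has 1 disconnected region.

1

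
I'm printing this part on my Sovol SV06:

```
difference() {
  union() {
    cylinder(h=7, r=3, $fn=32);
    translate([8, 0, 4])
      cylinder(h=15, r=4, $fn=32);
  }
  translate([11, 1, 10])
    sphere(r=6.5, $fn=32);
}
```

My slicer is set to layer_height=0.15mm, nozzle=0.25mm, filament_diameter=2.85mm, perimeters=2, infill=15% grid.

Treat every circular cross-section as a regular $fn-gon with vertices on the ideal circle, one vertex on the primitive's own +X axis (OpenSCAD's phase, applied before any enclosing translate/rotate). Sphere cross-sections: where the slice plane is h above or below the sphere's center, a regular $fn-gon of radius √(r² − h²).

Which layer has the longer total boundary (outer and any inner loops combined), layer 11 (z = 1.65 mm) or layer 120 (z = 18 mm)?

Layer 11 (z = 1.65): the r=3 cylinder contributes a regular 32-gon of circumradius 3 (perimeter = 2·32·3.000·sin(180°/32) = 18.82 mm); the cylinder at (8, 0) is absent (z outside [4, 19]); Taking the union: only the r=3 cylinder is present, so the union is just that shape — boundary = 18.82 mm; the sphere at (11, 1) does not reach this height (|z−center|=8.350 > r=6.5); After the difference (first − rest): none of the subtracted shapes is present at this height, so the result so far is unchanged — boundary = 18.82 mm. So its perimeter = 18.82 mm. Layer 120 (z = 18): the cylinder is not intersected at this z (z outside [0, 7]); the r=4 cylinder at (8, 0) contributes a regular 32-gon of circumradius 4 (perimeter = 2·32·4.000·sin(180°/32) = 25.09 mm); Combining (union): only the r=4 cylinder at (8, 0) is present, so the union is just that shape — boundary = 25.09 mm; the sphere at (11, 1) is absent (|z−center|=8.000 > r=6.5); Taking the first minus the rest: none of the subtracted shapes is present at this height, so that combined region is unchanged — boundary = 25.09 mm. So its perimeter = 25.09 mm. Layer 120 is larger (25.09 vs 18.82 mm).

layer 120 (z = 18 mm)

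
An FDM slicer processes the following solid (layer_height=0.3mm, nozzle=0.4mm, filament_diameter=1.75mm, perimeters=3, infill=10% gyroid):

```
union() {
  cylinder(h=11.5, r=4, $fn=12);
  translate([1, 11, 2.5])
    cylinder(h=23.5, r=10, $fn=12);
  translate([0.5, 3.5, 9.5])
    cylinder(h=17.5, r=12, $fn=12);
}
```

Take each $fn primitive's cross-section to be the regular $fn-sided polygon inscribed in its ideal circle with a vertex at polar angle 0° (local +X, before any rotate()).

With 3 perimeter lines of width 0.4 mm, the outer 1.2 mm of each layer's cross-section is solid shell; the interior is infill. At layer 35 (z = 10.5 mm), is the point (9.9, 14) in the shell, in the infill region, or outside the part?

At z = 10.5 mm: the cylinder: section is a regular 12-gon, circumradius r=4; the cylinder at (1, 11): section is a regular 12-gon, circumradius r=10; the r=12 cylinder at (0.5, 3.5) contributes a regular 12-gon of circumradius 12; Taking the union: the regions partially overlap (shared area 249.55 mm²), so overlapping operands fuse into one piece — 1 connected region. Overall, the cross-section is a single solid region. The nearest boundary edge runs (9.66, 16.00)→(11.00, 11.00); distance from the point to it = 0.29 mm. The point is inside the cross-section, 0.29 mm from the nearest boundary — within the 1.2 mm shell band (3 × 0.4).

shell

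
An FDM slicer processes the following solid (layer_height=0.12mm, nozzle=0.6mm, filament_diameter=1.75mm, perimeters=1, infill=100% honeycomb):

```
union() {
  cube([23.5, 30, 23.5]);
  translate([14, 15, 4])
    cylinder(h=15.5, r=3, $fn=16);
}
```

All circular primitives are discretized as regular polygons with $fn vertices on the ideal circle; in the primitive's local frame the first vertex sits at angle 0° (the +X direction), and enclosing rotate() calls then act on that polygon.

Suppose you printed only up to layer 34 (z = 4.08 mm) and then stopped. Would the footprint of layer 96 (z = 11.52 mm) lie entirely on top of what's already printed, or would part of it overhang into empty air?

entirely on top

Compare the two slices. At z = 4.08: the cube is present — its section is the full 23.5×30 rectangle (area 705.00 mm²); the r=3 cylinder at (14, 15) contributes a regular 16-gon of circumradius 3 (area = (16/2)·3.000²·sin(360°/16) = 27.55 mm²); Taking the union: the r=3 cylinder at (14, 15) lies entirely inside the 23.5×30 cube, so the union is just the 23.5×30 cube — area = 705.00 mm². At z = 11.52: the cube (footprint 23.5×30) is included at this height (area 705.00 mm²); the cylinder at (14, 15): section is a regular 16-gon, circumradius r=3 (area = (16/2)·3.000²·sin(360°/16) = 27.55 mm²); Combining (union): the r=3 cylinder at (14, 15) lies entirely inside the 23.5×30 cube, so the union is just the 23.5×30 cube — area = 705.00 mm². Checking containment: the cross-section at z = 11.52 is a subset of the cross-section at z = 4.08.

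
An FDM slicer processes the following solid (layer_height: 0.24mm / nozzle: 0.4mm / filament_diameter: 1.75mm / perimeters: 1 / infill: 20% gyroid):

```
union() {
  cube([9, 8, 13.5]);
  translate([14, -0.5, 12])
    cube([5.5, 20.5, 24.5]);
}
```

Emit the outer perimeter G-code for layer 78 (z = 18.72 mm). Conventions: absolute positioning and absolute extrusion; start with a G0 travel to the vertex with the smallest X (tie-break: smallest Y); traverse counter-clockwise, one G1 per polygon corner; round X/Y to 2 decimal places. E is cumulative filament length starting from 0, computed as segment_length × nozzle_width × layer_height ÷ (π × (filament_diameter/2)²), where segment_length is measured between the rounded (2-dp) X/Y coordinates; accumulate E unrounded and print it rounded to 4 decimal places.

G0 X14.00 Y-0.50 Z18.72
G1 X19.50 Y-0.50 E0.2195
G1 X19.50 Y20.00 E1.0377
G1 X14.00 Y20.00 E1.2572
G1 X14.00 Y-0.50 E2.0754

At z = 18.72 mm: the cube does not reach this height (z outside [0, 13.5]); the 5.5×20.5 cube at (14, -0.5) contributes its full rectangle; Merging all regions: only the 5.5×20.5 cube at (14, -0.5) is present, so the union is just that shape — 1 connected region. The outline is a single polygon with 4 vertices. Extrusion per mm of travel: 0.4 × 0.24 / (π × 0.875²) = 0.039912. Accumulating E over each segment gives final E = 2.0754.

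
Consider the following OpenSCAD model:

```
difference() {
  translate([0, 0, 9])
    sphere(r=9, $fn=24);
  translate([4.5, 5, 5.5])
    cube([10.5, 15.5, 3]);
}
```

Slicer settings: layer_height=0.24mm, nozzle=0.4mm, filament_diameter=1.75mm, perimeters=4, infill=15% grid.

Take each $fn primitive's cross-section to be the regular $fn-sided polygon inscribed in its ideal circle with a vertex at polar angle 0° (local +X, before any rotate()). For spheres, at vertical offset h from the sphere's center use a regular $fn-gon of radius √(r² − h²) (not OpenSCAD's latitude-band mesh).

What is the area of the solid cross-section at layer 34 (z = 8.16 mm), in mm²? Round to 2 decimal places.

At z = 8.16 mm: the r=9 sphere contributes a regular 24-gon of circumradius √(9²−0.84²) = 8.961 (area = (24/2)·8.961²·sin(360°/24) = 249.38 mm²); the cube at (4.5, 5) is present — its section is the full 10.5×15.5 rectangle (area 162.75 mm²); After the difference (first − rest): starting from the r=9 sphere (249.38 mm²), the 10.5×15.5 cube at (4.5, 5) partially overlaps it — only the 4.43 mm² overlap (of its 162.75 mm²) is removed, clipping the outline — area = 244.95 mm². Overall, the cross-section is a single solid region. Net area = 244.95 mm².

244.95 mm²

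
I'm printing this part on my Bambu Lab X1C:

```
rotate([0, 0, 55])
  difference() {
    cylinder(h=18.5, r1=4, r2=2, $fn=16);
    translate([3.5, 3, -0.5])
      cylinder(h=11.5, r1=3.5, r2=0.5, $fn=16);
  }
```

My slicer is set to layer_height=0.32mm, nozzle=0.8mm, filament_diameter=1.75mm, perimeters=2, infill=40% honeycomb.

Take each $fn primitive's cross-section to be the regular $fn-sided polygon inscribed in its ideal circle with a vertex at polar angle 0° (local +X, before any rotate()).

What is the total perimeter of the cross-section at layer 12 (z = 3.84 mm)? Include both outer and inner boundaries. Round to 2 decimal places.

At z = 3.84 mm: the cone contributes a regular 16-gon of circumradius 3.585 (interpolated between r1=4 and r2=2 at t=0.208) (perimeter = 2·16·3.585·sin(180°/16) = 22.38 mm); the cone at (3.5, 3): at t=0.377 of its height the radius interpolates to r₁+(r₂−r₁)t = 2.368, giving a regular 16-gon of that circumradius (perimeter = 2·16·2.368·sin(180°/16) = 14.78 mm); Taking the first minus the rest: starting from the cone, the cone at (3.5, 3) partially overlaps it — only the 3.07 mm² overlap (of its 17.16 mm²) is removed, clipping the outline — boundary = 22.67 mm; (whole slice rotated 55° about Z — lengths, areas and connectivity unchanged). Overall, the cross-section is a single solid region. Total boundary length (outer) = 22.67 mm.

22.67 mm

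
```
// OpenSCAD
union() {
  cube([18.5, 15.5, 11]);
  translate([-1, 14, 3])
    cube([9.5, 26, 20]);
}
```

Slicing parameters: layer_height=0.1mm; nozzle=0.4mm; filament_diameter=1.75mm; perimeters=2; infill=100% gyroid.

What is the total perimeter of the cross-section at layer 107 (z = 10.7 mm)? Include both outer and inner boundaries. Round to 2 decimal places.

119.00 mm

At z = 10.7 mm: the 18.5×15.5 cube contributes its full rectangle (perimeter 68.00 mm); the cube at (-1, 14) (footprint 9.5×26) is included at this height (perimeter 71.00 mm); Combining (union): the regions partially overlap (shared area 12.75 mm²), so the edge portions inside another operand are dropped and the merged outline is re-measured after clipping — boundary = 119.00 mm. Overall, the cross-section is a single solid region. Total boundary length (outer) = 119.00 mm.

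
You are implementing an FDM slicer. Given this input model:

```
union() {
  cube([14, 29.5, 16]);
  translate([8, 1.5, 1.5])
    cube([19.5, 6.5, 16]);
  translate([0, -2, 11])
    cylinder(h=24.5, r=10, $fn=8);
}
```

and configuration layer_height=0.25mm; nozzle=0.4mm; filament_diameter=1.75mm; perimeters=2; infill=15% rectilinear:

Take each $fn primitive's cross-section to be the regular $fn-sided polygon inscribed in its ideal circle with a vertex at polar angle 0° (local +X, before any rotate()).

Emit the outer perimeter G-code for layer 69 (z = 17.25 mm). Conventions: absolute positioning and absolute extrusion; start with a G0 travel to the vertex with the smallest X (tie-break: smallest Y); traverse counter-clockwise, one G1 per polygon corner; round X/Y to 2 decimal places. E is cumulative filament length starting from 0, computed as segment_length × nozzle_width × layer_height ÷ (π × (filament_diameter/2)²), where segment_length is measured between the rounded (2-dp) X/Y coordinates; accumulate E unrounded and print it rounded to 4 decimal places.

G0 X-10.00 Y-2.00 Z17.25
G1 X-7.07 Y-9.07 E0.3182
G1 X0.00 Y-12.00 E0.6364
G1 X7.07 Y-9.07 E0.9545
G1 X10.00 Y-2.00 E1.2727
G1 X8.55 Y1.50 E1.4302
G1 X27.50 Y1.50 E2.2181
G1 X27.50 Y8.00 E2.4883
G1 X8.00 Y8.00 E3.2990
G1 X8.00 Y2.83 E3.5140
G1 X7.07 Y5.07 E3.6148
G1 X0.00 Y8.00 E3.9330
G1 X-7.07 Y5.07 E4.2512
G1 X-10.00 Y-2.00 E4.5693

At z = 17.25 mm: the cube is not intersected at this z (z outside [0, 16]); the cube at (8, 1.5) (footprint 19.5×6.5) is included at this height; the r=10 cylinder at (0, -2) contributes a regular 8-gon of circumradius 10; Merging all regions: the regions partially overlap (shared area 0.37 mm²), so overlapping operands fuse into one piece — 1 connected region. The outline is a single polygon with 13 vertices. Extrusion per mm of travel: 0.4 × 0.25 / (π × 0.875²) = 0.041575. Accumulating E over each segment gives final E = 4.5693.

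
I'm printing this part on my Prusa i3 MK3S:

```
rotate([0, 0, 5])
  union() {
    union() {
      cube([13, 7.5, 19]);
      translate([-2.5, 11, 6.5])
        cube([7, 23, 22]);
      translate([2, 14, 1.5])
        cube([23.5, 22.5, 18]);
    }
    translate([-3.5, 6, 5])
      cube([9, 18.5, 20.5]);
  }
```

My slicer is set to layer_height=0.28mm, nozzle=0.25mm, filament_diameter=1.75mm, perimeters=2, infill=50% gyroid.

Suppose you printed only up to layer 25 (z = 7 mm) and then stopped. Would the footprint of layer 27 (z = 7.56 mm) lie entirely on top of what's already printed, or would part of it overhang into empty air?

Compare the two slices. At z = 7: the cube is present — its section is the full 13×7.5 rectangle (area 97.50 mm²); the cube at (-2.5, 11) (footprint 7×23) is included at this height (area 161.00 mm²); the cube at (2, 14) is present — its section is the full 23.5×22.5 rectangle (area 528.75 mm²); Merging all regions: the regions partially overlap — summed areas 787.25 mm² minus the doubly-counted overlap 50.00 mm² gives 737.25 mm² — area = 737.25 mm²; the cube at (-3.5, 6) is present — its section is the full 9×18.5 rectangle (area 166.50 mm²); Combining (union): the regions partially overlap — summed areas 903.75 mm² minus the doubly-counted overlap 113.25 mm² gives 790.50 mm² — area = 790.50 mm²; (rotated 5° about Z; rotation is an isometry so areas/perimeters/island counts are preserved). At z = 7.56: the cube (footprint 13×7.5) is included at this height (area 97.50 mm²); the 7×23 cube at (-2.5, 11) contributes its full rectangle (area 161.00 mm²); the cube at (2, 14) (footprint 23.5×22.5) is included at this height (area 528.75 mm²); Merging all regions: the regions partially overlap — summed areas 787.25 mm² minus the doubly-counted overlap 50.00 mm² gives 737.25 mm² — area = 737.25 mm²; the cube at (-3.5, 6) (footprint 9×18.5) is included at this height (area 166.50 mm²); Merging all regions: the regions partially overlap — summed areas 903.75 mm² minus the doubly-counted overlap 113.25 mm² gives 790.50 mm² — area = 790.50 mm²; (whole slice rotated 5° about Z — lengths, areas and connectivity unchanged). Checking containment: the cross-section at z = 7.56 is a subset of the cross-section at z = 7.

entirely on top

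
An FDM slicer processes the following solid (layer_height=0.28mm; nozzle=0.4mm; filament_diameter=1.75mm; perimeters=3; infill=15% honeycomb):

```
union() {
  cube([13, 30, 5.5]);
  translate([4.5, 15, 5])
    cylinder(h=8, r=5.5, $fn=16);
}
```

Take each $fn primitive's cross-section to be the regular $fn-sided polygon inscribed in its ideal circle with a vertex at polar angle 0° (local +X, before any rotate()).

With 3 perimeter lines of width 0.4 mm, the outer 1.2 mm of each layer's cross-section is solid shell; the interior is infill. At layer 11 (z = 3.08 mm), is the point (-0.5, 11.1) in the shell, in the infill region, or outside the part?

At z = 3.08 mm: the cube is present — its section is the full 13×30 rectangle; the cylinder at (4.5, 15) is not intersected at this z (z outside [5, 13]); Combining (union): only the 13×30 cube is present, so the union is just that shape — 1 connected region. Overall, the cross-section is a single solid region. The nearest boundary edge runs (0.00, 30.00)→(0.00, 0.00); distance from the point to it = 0.50 mm. The point is not inside any of the regions above, so it lies outside the cross-section (0.50 mm from the nearest boundary).

outside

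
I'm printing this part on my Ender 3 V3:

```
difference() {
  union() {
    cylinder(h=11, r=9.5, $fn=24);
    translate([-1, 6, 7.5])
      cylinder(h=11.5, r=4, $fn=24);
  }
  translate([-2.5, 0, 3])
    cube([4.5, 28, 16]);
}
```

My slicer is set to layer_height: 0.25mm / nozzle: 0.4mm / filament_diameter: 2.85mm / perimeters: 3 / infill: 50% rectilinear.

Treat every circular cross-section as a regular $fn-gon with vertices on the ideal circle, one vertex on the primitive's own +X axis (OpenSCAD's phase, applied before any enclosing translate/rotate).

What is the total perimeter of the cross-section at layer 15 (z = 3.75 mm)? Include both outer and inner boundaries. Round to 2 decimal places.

At z = 3.75 mm: the cylinder: section is a regular 24-gon, circumradius r=9.5 (perimeter = 2·24·9.500·sin(180°/24) = 59.52 mm); the cylinder at (-1, 6) does not reach this height (z outside [7.5, 19]); Combining (union): only the r=9.5 cylinder is present, so the union is just that shape — boundary = 59.52 mm; the cube at (-2.5, 0) is present — its section is the full 4.5×28 rectangle (perimeter 65.00 mm); After the difference (first − rest): starting from the result so far, the 4.5×28 cube at (-2.5, 0) partially overlaps it — only the 42.08 mm² overlap (of its 126.00 mm²) is removed, clipping the outline — boundary = 77.87 mm. Overall, the cross-section is a single solid region. Total boundary length (outer) = 77.87 mm.

77.87 mm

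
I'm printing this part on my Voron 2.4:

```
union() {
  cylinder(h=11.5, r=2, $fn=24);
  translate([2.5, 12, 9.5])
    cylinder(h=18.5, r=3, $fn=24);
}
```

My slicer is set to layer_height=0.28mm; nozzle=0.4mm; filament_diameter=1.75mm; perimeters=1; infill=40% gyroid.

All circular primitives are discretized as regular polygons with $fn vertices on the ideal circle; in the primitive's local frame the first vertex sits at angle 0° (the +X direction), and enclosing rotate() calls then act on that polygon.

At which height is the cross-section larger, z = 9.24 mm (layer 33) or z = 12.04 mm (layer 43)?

Layer 33 (z = 9.24): the cylinder: section is a regular 24-gon, circumradius r=2 (area = (24/2)·2.000²·sin(360°/24) = 12.42 mm²); the cylinder at (2.5, 12) is absent (z outside [9.5, 28]); Taking the union: only the r=2 cylinder is present, so the union is just that shape — area = 12.42 mm². So its area = 12.42 mm². Layer 43 (z = 12.04): the cylinder is not intersected at this z (z outside [0, 11.5]); the r=3 cylinder at (2.5, 12) gives a regular 24-gon of circumradius 3 (constant along its height) (area = (24/2)·3.000²·sin(360°/24) = 27.95 mm²); Taking the union: only the r=3 cylinder at (2.5, 12) is present, so the union is just that shape — area = 27.95 mm². So its area = 27.95 mm². Layer 43 is larger (27.95 vs 12.42 mm²).

layer 43 (z = 12.04 mm)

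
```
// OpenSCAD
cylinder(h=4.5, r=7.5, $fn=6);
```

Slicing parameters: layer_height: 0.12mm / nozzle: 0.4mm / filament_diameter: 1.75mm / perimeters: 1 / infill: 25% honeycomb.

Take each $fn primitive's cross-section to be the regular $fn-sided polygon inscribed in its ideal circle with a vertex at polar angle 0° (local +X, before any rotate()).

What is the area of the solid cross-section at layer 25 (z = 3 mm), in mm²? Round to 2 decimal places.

At z = 3 mm: the r=7.5 cylinder contributes a regular 6-gon of circumradius 7.5 (area = (6/2)·7.500²·sin(360°/6) = 146.14 mm²). Overall, the cross-section is a single solid region. Net area = 146.14 mm².

146.14 mm²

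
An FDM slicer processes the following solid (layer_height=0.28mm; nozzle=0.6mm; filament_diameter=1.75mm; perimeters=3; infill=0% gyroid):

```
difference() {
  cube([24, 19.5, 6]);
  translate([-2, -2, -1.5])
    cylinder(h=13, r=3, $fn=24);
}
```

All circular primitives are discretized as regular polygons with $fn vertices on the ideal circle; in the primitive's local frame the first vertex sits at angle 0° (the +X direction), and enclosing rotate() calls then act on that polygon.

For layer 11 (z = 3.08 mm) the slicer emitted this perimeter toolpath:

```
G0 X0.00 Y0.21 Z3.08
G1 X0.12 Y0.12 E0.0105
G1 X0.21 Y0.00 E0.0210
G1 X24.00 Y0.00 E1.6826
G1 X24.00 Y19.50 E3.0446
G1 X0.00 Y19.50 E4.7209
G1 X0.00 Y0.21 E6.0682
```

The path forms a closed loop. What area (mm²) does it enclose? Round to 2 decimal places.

Apply the shoelace formula to the sequence of (X, Y) vertices; enclosed area = 467.97 mm².

467.97 mm²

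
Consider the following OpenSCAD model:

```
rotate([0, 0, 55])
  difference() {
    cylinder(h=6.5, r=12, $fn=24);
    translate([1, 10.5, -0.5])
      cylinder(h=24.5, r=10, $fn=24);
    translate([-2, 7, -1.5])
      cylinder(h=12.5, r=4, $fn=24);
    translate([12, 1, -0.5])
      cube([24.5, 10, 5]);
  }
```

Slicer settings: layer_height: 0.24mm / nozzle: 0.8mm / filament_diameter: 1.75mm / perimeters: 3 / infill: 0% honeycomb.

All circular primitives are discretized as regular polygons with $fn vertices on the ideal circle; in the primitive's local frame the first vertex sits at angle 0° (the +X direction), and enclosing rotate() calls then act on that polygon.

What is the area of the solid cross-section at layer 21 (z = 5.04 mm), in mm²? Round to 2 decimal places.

294.35 mm²

At z = 5.04 mm: the r=12 cylinder contributes a regular 24-gon of circumradius 12 (area = (24/2)·12.000²·sin(360°/24) = 447.24 mm²); the r=10 cylinder at (1, 10.5) gives a regular 24-gon of circumradius 10 (constant along its height) (area = (24/2)·10.000²·sin(360°/24) = 310.58 mm²); the cylinder at (-2, 7): section is a regular 24-gon, circumradius r=4 (area = (24/2)·4.000²·sin(360°/24) = 49.69 mm²); the cube at (12, 1) is not intersected at this z (z outside [-0.5, 4.5]); After the difference (first − rest): starting from the r=12 cylinder (447.24 mm²), the r=10 cylinder at (1, 10.5) partially overlaps it — only the 152.89 mm² overlap (of its 310.58 mm²) is removed, clipping the outline; the r=4 cylinder at (-2, 7) misses the remaining region (no effect) — area = 294.35 mm²; (rotated 55° about Z; rotation is an isometry so areas/perimeters/island counts are preserved). Overall, the cross-section is a single solid region. Net area = 294.35 mm².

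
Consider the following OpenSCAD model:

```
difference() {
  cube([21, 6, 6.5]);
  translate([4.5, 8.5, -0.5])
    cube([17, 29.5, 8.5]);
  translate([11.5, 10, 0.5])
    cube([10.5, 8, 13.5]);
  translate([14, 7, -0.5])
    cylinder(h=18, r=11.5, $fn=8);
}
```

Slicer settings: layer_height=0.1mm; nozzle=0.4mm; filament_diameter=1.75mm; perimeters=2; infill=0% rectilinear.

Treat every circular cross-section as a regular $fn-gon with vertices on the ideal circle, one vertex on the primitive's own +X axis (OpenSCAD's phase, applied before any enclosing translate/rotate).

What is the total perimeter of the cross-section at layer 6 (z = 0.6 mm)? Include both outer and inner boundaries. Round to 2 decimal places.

At z = 0.6 mm: the 21×6 cube contributes its full rectangle (perimeter 54.00 mm); the 17×29.5 cube at (4.5, 8.5) contributes its full rectangle (perimeter 93.00 mm); the cube at (11.5, 10) is present — its section is the full 10.5×8 rectangle (perimeter 37.00 mm); the r=11.5 cylinder at (14, 7) gives a regular 8-gon of circumradius 11.5 (constant along its height) (perimeter = 2·8·11.500·sin(180°/8) = 70.41 mm); After the difference (first − rest): starting from the 21×6 cube, the 17×29.5 cube at (4.5, 8.5) misses the remaining region (no effect); the 10.5×8 cube at (11.5, 10) misses the remaining region (no effect); the r=11.5 cylinder at (14, 7) partially overlaps it — only the 101.06 mm² overlap (of its 374.06 mm²) is removed, clipping the outline — boundary = 20.81 mm. Overall, the cross-section is a single solid region. Total boundary length (outer) = 20.81 mm.

20.81 mm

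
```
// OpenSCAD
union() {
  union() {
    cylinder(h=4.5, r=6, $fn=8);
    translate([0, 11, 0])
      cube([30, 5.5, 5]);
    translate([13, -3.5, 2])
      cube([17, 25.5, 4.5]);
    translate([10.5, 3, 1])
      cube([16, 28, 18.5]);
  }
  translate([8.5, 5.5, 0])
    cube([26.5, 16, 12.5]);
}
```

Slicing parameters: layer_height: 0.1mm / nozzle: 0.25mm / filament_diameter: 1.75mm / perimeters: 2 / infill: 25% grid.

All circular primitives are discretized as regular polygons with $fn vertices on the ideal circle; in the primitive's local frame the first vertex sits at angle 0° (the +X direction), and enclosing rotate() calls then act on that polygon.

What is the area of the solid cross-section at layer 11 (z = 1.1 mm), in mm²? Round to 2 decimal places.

At z = 1.1 mm: the r=6 cylinder gives a regular 8-gon of circumradius 6 (constant along its height) (area = (8/2)·6.000²·sin(360°/8) = 101.82 mm²); the cube at (0, 11) is present — its section is the full 30×5.5 rectangle (area 165.00 mm²); the cube at (13, -3.5) does not reach this height (z outside [2, 6.5]); the cube at (10.5, 3) is present — its section is the full 16×28 rectangle (area 448.00 mm²); Taking the union: the regions partially overlap — summed areas 714.82 mm² minus the doubly-counted overlap 88.00 mm² gives 626.82 mm² — area = 626.82 mm²; the cube at (8.5, 5.5) (footprint 26.5×16) is included at this height (area 424.00 mm²); Taking the union: the regions partially overlap — summed areas 1050.82 mm² minus the doubly-counted overlap 286.25 mm² gives 764.57 mm² — area = 764.57 mm². Overall, the cross-section has 2 separate islands. Net area = 764.57 mm².

764.57 mm²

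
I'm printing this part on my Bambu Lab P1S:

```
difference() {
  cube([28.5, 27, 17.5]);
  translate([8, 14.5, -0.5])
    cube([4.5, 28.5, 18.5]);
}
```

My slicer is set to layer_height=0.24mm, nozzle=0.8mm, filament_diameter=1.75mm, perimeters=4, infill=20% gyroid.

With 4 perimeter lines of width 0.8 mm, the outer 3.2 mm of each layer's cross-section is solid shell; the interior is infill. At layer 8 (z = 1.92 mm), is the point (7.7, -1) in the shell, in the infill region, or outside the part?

outside

At z = 1.92 mm: the 28.5×27 cube contributes its full rectangle; the cube at (8, 14.5) is present — its section is the full 4.5×28.5 rectangle; After the difference (first − rest): starting from the 28.5×27 cube, the 4.5×28.5 cube at (8, 14.5) partially overlaps it — only the 56.25 mm² overlap (of its 128.25 mm²) is removed, clipping the outline — 1 connected region. Overall, the cross-section is a single solid region. The nearest boundary edge runs (28.50, 0.00)→(0.00, 0.00); distance from the point to it = 1.00 mm. The point is not inside any of the regions above, so it lies outside the cross-section (1.00 mm from the nearest boundary).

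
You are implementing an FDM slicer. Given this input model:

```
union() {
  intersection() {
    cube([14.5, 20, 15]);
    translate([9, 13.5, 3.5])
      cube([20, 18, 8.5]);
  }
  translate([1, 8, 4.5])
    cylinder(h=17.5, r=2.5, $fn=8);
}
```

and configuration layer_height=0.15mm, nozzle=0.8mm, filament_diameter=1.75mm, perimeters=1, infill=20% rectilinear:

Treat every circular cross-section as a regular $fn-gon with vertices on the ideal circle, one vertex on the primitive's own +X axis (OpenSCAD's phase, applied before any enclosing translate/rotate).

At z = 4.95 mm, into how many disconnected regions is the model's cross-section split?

2

At z = 4.95 mm: the cube is present — its section is the full 14.5×20 rectangle; the cube at (9, 13.5) (footprint 20×18) is included at this height; Keeping only the common overlap: the 20×18 cube at (9, 13.5) partially overlaps the 14.5×20 cube; clipping to the common part keeps 35.75 mm² — 1 connected region; the r=2.5 cylinder at (1, 8) contributes a regular 8-gon of circumradius 2.5; Merging all regions: the 2 present regions are separate (no shared area or edge), so areas and boundary lengths simply add and each stays a separate island — 2 connected regions. The result has 2 disconnected regions.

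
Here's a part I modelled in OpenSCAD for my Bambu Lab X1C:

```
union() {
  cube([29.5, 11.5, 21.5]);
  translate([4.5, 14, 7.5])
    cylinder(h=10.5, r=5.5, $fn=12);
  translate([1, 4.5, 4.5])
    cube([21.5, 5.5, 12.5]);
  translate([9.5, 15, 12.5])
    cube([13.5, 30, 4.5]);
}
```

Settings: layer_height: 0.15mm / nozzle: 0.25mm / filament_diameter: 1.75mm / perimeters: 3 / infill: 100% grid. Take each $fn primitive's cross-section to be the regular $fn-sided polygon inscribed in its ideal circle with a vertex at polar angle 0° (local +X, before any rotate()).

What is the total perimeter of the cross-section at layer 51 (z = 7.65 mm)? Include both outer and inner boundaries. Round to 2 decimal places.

95.05 mm

At z = 7.65 mm: the cube (footprint 29.5×11.5) is included at this height (perimeter 82.00 mm); the r=5.5 cylinder at (4.5, 14) gives a regular 12-gon of circumradius 5.5 (constant along its height) (perimeter = 2·12·5.500·sin(180°/12) = 34.16 mm); the cube at (1, 4.5) is present — its section is the full 21.5×5.5 rectangle (perimeter 54.00 mm); the cube at (9.5, 15) is not intersected at this z (z outside [12.5, 17]); Merging all regions: the regions partially overlap (shared area 137.69 mm²), so the edge portions inside another operand are dropped and the merged outline is re-measured after clipping — boundary = 95.05 mm. Overall, the cross-section is a single solid region. Total boundary length (outer) = 95.05 mm.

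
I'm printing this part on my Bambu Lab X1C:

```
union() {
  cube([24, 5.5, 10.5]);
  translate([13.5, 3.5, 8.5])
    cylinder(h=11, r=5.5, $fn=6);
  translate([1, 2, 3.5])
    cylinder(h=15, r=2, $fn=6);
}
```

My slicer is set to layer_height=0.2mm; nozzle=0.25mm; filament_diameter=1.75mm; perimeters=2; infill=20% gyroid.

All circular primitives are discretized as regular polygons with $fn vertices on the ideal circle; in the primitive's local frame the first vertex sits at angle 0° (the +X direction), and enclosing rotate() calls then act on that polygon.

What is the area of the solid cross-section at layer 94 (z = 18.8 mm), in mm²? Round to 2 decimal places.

78.59 mm²

At z = 18.8 mm: the cube does not reach this height (z outside [0, 10.5]); the cylinder at (13.5, 3.5): section is a regular 6-gon, circumradius r=5.5 (area = (6/2)·5.500²·sin(360°/6) = 78.59 mm²); the cylinder at (1, 2) is not intersected at this z (z outside [3.5, 18.5]); Merging all regions: only the r=5.5 cylinder at (13.5, 3.5) is present, so the union is just that shape — area = 78.59 mm². Overall, the cross-section is a single solid region. Net area = 78.59 mm².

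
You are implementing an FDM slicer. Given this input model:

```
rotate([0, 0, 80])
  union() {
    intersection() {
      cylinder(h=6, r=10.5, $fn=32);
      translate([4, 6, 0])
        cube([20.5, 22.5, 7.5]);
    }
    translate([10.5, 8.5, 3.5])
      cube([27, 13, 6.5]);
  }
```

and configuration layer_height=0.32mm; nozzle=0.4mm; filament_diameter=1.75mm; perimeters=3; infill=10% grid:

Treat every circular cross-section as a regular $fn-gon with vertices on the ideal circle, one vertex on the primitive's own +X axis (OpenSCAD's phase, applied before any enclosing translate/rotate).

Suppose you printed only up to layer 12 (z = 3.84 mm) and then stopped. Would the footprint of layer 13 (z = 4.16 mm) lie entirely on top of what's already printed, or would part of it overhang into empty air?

entirely on top

Compare the two slices. At z = 3.84: the r=10.5 cylinder contributes a regular 32-gon of circumradius 10.5 (area = (32/2)·10.500²·sin(360°/32) = 344.14 mm²); the cube at (4, 6) is present — its section is the full 20.5×22.5 rectangle (area 461.25 mm²); Keeping only the common overlap: the 20.5×22.5 cube at (4, 6) partially overlaps the r=10.5 cylinder; clipping to the common part keeps 10.04 mm² — area = 10.04 mm²; the cube at (10.5, 8.5) (footprint 27×13) is included at this height (area 351.00 mm²); Merging all regions: the 2 present regions are separate (no shared area or edge), so areas and boundary lengths simply add and each stays a separate island — area = 361.04 mm²; (rotated 80° about Z; rotation is an isometry so areas/perimeters/island counts are preserved). At z = 4.16: the r=10.5 cylinder contributes a regular 32-gon of circumradius 10.5 (area = (32/2)·10.500²·sin(360°/32) = 344.14 mm²); the cube at (4, 6) (footprint 20.5×22.5) is included at this height (area 461.25 mm²); Keeping only the common overlap: the 20.5×22.5 cube at (4, 6) partially overlaps the r=10.5 cylinder; clipping to the common part keeps 10.04 mm² — area = 10.04 mm²; the cube at (10.5, 8.5) (footprint 27×13) is included at this height (area 351.00 mm²); Taking the union: the 2 present regions are separate (no shared area or edge), so areas and boundary lengths simply add and each stays a separate island — area = 361.04 mm²; (rotated 80° about Z; rotation is an isometry so areas/perimeters/island counts are preserved). Checking containment: the cross-section at z = 4.16 is a subset of the cross-section at z = 3.84.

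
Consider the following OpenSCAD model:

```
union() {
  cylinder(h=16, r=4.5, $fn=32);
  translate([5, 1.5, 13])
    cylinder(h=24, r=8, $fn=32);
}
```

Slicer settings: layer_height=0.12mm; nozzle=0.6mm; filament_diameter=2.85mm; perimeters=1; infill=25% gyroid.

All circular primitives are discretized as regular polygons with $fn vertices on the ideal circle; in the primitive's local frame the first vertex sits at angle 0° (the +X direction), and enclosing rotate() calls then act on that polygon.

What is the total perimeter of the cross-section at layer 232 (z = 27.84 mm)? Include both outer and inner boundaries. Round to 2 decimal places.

At z = 27.84 mm: the cylinder is not intersected at this z (z outside [0, 16]); the r=8 cylinder at (5, 1.5) contributes a regular 32-gon of circumradius 8 (perimeter = 2·32·8.000·sin(180°/32) = 50.18 mm); Merging all regions: only the r=8 cylinder at (5, 1.5) is present, so the union is just that shape — boundary = 50.18 mm. Overall, the cross-section is a single solid region. Total boundary length (outer) = 50.18 mm.

50.18 mm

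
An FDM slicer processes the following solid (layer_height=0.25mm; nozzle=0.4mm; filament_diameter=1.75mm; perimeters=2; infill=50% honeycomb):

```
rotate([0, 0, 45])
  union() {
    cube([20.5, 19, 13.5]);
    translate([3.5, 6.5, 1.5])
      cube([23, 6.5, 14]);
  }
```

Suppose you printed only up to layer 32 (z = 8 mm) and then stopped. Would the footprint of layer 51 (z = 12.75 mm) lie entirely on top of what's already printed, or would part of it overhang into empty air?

entirely on top

Compare the two slices. At z = 8: the cube is present — its section is the full 20.5×19 rectangle (area 389.50 mm²); the cube at (3.5, 6.5) (footprint 23×6.5) is included at this height (area 149.50 mm²); Merging all regions: the regions partially overlap — summed areas 539.00 mm² minus the doubly-counted overlap 110.50 mm² gives 428.50 mm² — area = 428.50 mm²; (rotated 45° about Z; rotation is an isometry so areas/perimeters/island counts are preserved). At z = 12.75: the cube is present — its section is the full 20.5×19 rectangle (area 389.50 mm²); the cube at (3.5, 6.5) is present — its section is the full 23×6.5 rectangle (area 149.50 mm²); Merging all regions: the regions partially overlap — summed areas 539.00 mm² minus the doubly-counted overlap 110.50 mm² gives 428.50 mm² — area = 428.50 mm²; (whole slice rotated 45° about Z — lengths, areas and connectivity unchanged). Checking containment: the cross-section at z = 12.75 is a subset of the cross-section at z = 8.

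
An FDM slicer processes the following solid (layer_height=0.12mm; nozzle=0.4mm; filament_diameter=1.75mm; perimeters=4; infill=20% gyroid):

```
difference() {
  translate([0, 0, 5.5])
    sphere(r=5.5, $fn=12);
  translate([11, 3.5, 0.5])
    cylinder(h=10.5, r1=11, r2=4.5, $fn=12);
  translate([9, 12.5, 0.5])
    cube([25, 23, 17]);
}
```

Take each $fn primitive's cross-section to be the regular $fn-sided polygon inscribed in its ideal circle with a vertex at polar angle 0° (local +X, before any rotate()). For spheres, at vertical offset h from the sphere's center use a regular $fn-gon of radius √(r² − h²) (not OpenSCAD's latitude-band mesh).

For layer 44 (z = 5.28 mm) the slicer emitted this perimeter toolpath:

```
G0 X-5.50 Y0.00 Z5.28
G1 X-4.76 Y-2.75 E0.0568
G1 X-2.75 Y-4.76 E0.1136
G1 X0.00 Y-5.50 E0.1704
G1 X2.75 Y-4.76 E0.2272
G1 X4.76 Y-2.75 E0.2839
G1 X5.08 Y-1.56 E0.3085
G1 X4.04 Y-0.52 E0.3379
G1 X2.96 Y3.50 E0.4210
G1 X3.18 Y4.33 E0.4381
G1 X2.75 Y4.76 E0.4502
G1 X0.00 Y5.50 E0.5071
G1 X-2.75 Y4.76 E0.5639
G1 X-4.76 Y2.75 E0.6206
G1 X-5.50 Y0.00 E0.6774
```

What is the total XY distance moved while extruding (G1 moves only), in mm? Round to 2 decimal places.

33.95 mm

Sum the Euclidean lengths of each G1 segment: total = 33.95 mm.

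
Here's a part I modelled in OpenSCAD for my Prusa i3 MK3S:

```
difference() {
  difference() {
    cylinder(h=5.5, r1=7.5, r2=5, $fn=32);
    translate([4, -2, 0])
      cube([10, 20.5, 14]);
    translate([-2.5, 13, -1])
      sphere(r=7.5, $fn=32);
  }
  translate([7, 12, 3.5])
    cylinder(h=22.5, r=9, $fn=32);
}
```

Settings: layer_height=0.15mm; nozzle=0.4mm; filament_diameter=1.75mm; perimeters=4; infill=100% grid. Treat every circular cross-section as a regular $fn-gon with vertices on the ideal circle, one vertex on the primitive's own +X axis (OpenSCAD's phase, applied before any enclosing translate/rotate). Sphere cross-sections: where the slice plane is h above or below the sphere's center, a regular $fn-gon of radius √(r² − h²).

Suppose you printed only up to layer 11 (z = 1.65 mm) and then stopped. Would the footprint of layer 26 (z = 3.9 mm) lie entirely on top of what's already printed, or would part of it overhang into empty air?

entirely on top

Compare the two slices. At z = 1.65: the cone: at t=0.300 of its height the radius interpolates to r₁+(r₂−r₁)t = 6.750, giving a regular 32-gon of that circumradius (area = (32/2)·6.750²·sin(360°/32) = 142.22 mm²); the 10×20.5 cube at (4, -2) contributes its full rectangle (area 205.00 mm²); the sphere at (-2.5, 13): section is a regular 32-gon, circumradius = √(r²−h²) = √(7.5²−2.65²) = 7.016 (area = (32/2)·7.016²·sin(360°/32) = 153.66 mm²); Subtracting the remaining from the first: starting from the cone (142.22 mm²), the 10×20.5 cube at (4, -2) partially overlaps it — only the 15.58 mm² overlap (of its 205.00 mm²) is removed, clipping the outline; the r=7.5 sphere at (-2.5, 13) partially overlaps it — only the 1.18 mm² overlap (of its 153.66 mm²) is removed, clipping the outline — area = 125.47 mm²; the cylinder at (7, 12) is absent (z outside [3.5, 26]); Taking the first minus the rest: none of the subtracted shapes is present at this height, so that combined region is unchanged — area = 125.47 mm². At z = 3.9: the cone: at t=0.709 of its height the radius interpolates to r₁+(r₂−r₁)t = 5.727, giving a regular 32-gon of that circumradius (area = (32/2)·5.727²·sin(360°/32) = 102.39 mm²); the 10×20.5 cube at (4, -2) contributes its full rectangle (area 205.00 mm²); the sphere at (-2.5, 13): section is a regular 32-gon, circumradius = √(r²−h²) = √(7.5²−4.9²) = 5.678 (area = (32/2)·5.678²·sin(360°/32) = 100.64 mm²); Subtracting the remaining from the first: starting from the cone (102.39 mm²), the 10×20.5 cube at (4, -2) partially overlaps it — only the 7.98 mm² overlap (of its 205.00 mm²) is removed, clipping the outline; the r=7.5 sphere at (-2.5, 13) misses the remaining region (no effect) — area = 94.41 mm²; the cylinder at (7, 12): section is a regular 32-gon, circumradius r=9 (area = (32/2)·9.000²·sin(360°/32) = 252.84 mm²); After the difference (first − rest): starting from the result so far (94.41 mm²), the r=9 cylinder at (7, 12) partially overlaps it — only the 2.26 mm² overlap (of its 252.84 mm²) is removed, clipping the outline — area = 92.15 mm². Checking containment: the cross-section at z = 3.9 is a subset of the cross-section at z = 1.65.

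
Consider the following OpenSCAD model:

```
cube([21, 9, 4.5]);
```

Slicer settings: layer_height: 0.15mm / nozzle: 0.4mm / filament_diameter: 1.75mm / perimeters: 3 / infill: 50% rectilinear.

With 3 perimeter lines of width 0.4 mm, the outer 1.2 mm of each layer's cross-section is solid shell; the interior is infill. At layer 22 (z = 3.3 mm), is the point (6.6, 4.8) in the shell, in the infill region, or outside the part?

infill

At z = 3.3 mm: the cube is present — its section is the full 21×9 rectangle. Overall, the cross-section is a single solid region. The nearest boundary edge runs (21.00, 9.00)→(0.00, 9.00); distance from the point to it = 4.20 mm. The point is inside the cross-section and 4.20 mm from the nearest boundary — more than the 1.2 mm shell width (3 × 0.4), so it's in the infill interior.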